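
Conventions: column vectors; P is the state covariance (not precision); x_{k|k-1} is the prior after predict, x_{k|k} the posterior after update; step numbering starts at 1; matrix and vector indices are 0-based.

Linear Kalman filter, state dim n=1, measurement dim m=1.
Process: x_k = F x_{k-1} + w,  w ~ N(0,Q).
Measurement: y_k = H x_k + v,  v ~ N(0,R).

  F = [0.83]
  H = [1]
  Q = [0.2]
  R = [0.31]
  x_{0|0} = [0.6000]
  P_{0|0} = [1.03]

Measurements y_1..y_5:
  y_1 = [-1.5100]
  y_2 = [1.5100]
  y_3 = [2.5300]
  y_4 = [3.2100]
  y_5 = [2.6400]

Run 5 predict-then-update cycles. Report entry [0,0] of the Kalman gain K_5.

step 1: x^-=[0.4980]  P^-=[0.9096]  S=[1.2196]  K=[0.7458]  nu=[-2.0080]  x^+=[-0.9996]  P^+=[0.2312]
step 2: x^-=[-0.8297]  P^-=[0.3593]  S=[0.6693]  K=[0.5368]  nu=[2.3397]  x^+=[0.4263]  P^+=[0.1664]
step 3: x^-=[0.3538]  P^-=[0.3146]  S=[0.6246]  K=[0.5037]  nu=[2.1762]  x^+=[1.4500]  P^+=[0.1562]
step 4: x^-=[1.2035]  P^-=[0.3076]  S=[0.6176]  K=[0.4980]  nu=[2.0065]  x^+=[2.2028]  P^+=[0.1544]
step 5: x^-=[1.8283]  P^-=[0.3064]  S=[0.6164]  K=[0.4970]  nu=[0.8117]  x^+=[2.2318]  P^+=[0.1541]

K[0,0] = 0.4970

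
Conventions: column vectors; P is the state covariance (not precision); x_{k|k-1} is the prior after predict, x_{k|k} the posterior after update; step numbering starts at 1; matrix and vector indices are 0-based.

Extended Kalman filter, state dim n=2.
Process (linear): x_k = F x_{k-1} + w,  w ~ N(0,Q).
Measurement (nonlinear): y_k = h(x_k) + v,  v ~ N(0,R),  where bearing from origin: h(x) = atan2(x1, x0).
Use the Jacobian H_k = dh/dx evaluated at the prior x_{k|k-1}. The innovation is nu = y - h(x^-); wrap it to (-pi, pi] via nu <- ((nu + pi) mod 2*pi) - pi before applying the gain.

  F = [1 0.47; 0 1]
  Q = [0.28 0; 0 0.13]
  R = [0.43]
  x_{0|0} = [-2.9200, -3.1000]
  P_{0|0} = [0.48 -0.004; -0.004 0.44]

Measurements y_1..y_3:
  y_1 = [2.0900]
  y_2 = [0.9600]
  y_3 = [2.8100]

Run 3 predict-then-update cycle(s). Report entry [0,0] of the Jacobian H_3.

H_jac[0,0] = 0.0418

step 1: x^-=[-4.3770, -3.1000]  P^-=[0.8534 0.2028; 0.2028 0.5700]  H_jac=[0.1078 -0.1521]  S=[0.4465]  K=[0.1369; -0.1453]  nu=[-1.6678]  x^+=[-4.6053, -2.8577]  P^+=[0.8451 0.2117; 0.2117 0.5606]
step 2: x^-=[-5.9484, -2.8577]  P^-=[1.4479 0.4751; 0.4751 0.6906]  H_jac=[0.0656 -0.1366]  S=[0.4406]  K=[0.0683; -0.1433]  nu=[-2.6294]  x^+=[-6.1281, -2.4808]  P^+=[1.4458 0.4795; 0.4795 0.6815]
step 3: x^-=[-7.2940, -2.4808]  P^-=[2.3271 0.7998; 0.7998 0.8115]  H_jac=[0.0418 -0.1229]  S=[0.4381]  K=[-0.0023; -0.1513]  nu=[-0.6594]  x^+=[-7.2925, -2.3810]  P^+=[2.3271 0.7996; 0.7996 0.8015]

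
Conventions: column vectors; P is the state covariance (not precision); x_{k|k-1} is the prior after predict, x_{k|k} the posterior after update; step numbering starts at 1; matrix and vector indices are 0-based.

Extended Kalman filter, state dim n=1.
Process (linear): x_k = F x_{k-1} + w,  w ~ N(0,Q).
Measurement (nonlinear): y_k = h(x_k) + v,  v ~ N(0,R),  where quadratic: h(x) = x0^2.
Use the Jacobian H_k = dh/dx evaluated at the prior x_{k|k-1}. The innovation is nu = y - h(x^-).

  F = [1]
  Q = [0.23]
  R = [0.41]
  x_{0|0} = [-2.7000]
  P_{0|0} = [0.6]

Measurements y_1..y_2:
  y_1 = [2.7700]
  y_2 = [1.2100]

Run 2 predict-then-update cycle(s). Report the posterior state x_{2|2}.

x_post = [-1.3265]

step 1: x^-=[-2.7000]  P^-=[0.8300]  H_jac=[-5.4000]  S=[24.6128]  K=[-0.1821]  nu=[-4.5200]  x^+=[-1.8769]  P^+=[0.0138]
step 2: x^-=[-1.8769]  P^-=[0.2438]  H_jac=[-3.7538]  S=[3.8458]  K=[-0.2380]  nu=[-2.3128]  x^+=[-1.3265]  P^+=[0.0260]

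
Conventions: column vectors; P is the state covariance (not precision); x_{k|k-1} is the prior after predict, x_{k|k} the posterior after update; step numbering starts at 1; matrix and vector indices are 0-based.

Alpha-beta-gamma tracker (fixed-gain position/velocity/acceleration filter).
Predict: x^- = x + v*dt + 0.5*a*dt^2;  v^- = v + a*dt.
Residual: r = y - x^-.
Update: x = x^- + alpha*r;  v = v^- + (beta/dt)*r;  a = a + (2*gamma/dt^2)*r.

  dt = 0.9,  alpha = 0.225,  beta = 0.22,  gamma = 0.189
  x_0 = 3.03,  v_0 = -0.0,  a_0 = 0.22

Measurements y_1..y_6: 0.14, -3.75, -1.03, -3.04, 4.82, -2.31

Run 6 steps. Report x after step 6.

step 1: x_pred=3.1191  r=-2.9791  x^+=2.4488  v^+=-0.5302  a^+=-1.1702
step 2: x_pred=1.4977  r=-5.2477  x^+=0.3169  v^+=-2.8662  a^+=-3.6192
step 3: x_pred=-3.7284  r=2.6984  x^+=-3.1213  v^+=-5.4638  a^+=-2.3599
step 4: x_pred=-8.9945  r=5.9545  x^+=-7.6547  v^+=-6.1322  a^+=0.4189
step 5: x_pred=-13.0041  r=17.8241  x^+=-8.9936  v^+=-1.3982  a^+=8.7368
step 6: x_pred=-6.7137  r=4.4037  x^+=-5.7228  v^+=7.5413  a^+=10.7918

x_post = -5.7228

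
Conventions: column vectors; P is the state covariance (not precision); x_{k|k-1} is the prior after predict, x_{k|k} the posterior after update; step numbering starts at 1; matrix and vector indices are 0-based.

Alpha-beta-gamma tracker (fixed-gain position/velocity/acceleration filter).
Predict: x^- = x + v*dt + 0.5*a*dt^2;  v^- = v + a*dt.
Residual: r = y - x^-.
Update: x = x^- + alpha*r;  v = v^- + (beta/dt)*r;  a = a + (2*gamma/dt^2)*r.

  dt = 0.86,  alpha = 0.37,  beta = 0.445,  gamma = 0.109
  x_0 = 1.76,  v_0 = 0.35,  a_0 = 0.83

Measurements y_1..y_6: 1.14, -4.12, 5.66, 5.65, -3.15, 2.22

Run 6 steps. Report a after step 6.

step 1: x_pred=2.3679  r=-1.2279  x^+=1.9136  v^+=0.4284  a^+=0.4681
step 2: x_pred=2.4551  r=-6.5751  x^+=0.0223  v^+=-2.5713  a^+=-1.4700
step 3: x_pred=-2.7326  r=8.3926  x^+=0.3727  v^+=0.5072  a^+=1.0038
step 4: x_pred=1.1801  r=4.4699  x^+=2.8339  v^+=3.6834  a^+=2.3213
step 5: x_pred=6.8600  r=-10.0100  x^+=3.1563  v^+=0.5001  a^+=-0.6292
step 6: x_pred=3.3537  r=-1.1337  x^+=2.9342  v^+=-0.6277  a^+=-0.9634

a_post = -0.9634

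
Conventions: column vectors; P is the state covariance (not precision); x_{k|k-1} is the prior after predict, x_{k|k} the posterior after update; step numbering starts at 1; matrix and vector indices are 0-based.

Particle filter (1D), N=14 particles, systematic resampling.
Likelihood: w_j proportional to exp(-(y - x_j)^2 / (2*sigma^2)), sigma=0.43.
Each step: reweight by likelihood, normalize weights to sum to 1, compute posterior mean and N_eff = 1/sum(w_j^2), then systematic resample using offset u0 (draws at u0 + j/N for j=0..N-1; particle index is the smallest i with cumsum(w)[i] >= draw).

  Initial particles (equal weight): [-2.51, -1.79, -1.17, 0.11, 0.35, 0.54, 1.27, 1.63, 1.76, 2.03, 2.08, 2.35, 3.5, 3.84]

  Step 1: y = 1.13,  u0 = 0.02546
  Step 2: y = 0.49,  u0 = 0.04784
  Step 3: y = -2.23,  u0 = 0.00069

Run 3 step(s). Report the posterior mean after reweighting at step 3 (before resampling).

post_mean = 0.3925

step 1: w=[0.0000, 0.0000, 0.0000, 0.0226, 0.0726, 0.1467, 0.3567, 0.1913, 0.1286, 0.0421, 0.0328, 0.0067, 0.0000, 0.0000]  mean=1.2676  Neff=4.7495  idx=[4, 5, 5, 5, 6, 6, 6, 6, 6, 7, 7, 8, 8, 9]
step 2: w=[0.1904, 0.1995, 0.1995, 0.1995, 0.0388, 0.0388, 0.0388, 0.0388, 0.0388, 0.0060, 0.0060, 0.0026, 0.0026, 0.0003]  mean=0.6650  Neff=6.1268  idx=[0, 0, 1, 1, 1, 2, 2, 2, 3, 3, 3, 5, 6, 8]
step 3: w=[0.3882, 0.3882, 0.0248, 0.0248, 0.0248, 0.0248, 0.0248, 0.0248, 0.0248, 0.0248, 0.0248, 0.0000, 0.0000, 0.0000]  mean=0.3925  Neff=3.2580  idx=[0, 0, 0, 0, 0, 0, 1, 1, 1, 1, 1, 2, 5, 8]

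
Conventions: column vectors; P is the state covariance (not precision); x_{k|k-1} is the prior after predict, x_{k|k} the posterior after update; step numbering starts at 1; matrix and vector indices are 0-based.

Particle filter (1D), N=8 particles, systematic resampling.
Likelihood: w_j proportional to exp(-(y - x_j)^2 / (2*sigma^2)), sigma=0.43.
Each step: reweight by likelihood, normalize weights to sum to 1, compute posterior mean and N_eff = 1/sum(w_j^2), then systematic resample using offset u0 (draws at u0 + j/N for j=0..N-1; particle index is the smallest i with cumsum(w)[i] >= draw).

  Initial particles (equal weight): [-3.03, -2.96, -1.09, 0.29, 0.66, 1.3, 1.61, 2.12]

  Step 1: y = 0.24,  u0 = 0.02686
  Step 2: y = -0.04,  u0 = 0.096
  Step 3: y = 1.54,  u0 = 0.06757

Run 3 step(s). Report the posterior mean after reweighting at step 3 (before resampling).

post_mean = 0.5628

step 1: w=[0.0000, 0.0000, 0.0050, 0.5925, 0.3702, 0.0286, 0.0037, 0.0000]  mean=0.4539  Neff=2.0453  idx=[3, 3, 3, 3, 3, 4, 4, 4]
step 2: w=[0.1647, 0.1647, 0.1647, 0.1647, 0.1647, 0.0588, 0.0588, 0.0588]  mean=0.3552  Neff=6.8470  idx=[0, 1, 2, 2, 3, 4, 5, 7]
step 3: w=[0.0438, 0.0438, 0.0438, 0.0438, 0.0438, 0.0438, 0.3687, 0.3687]  mean=0.5628  Neff=3.5289  idx=[1, 4, 6, 6, 6, 7, 7, 7]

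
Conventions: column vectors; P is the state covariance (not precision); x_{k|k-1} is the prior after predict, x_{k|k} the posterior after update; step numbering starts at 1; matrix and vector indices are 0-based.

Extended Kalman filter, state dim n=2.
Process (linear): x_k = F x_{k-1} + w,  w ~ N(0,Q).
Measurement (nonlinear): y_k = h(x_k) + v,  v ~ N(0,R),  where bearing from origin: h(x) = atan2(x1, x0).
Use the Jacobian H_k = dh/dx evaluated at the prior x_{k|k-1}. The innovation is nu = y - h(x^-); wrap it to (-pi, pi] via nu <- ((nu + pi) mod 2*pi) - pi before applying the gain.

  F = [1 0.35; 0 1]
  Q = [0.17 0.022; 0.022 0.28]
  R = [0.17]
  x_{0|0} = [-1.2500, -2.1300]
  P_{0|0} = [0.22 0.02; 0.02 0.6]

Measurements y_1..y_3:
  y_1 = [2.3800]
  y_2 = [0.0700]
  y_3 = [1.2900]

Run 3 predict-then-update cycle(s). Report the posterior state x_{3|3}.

x_post = [-5.8118, -3.4569]

step 1: x^-=[-1.9955, -2.1300]  P^-=[0.4775 0.2520; 0.2520 0.8800]  H_jac=[0.2500 -0.2342]  S=[0.2186]  K=[0.2761; -0.6547]  nu=[-1.5796]  x^+=[-2.4316, -1.0959]  P^+=[0.4608 0.2915; 0.2915 0.7863]
step 2: x^-=[-2.8152, -1.0959]  P^-=[0.9312 0.5887; 0.5887 1.0663]  H_jac=[0.1201 -0.3085]  S=[0.2413]  K=[-0.2892; -1.0703]  nu=[2.8404]  x^+=[-3.6367, -4.1358]  P^+=[0.9110 0.5140; 0.5140 0.7899]
step 3: x^-=[-5.0842, -4.1358]  P^-=[1.5376 0.8125; 0.8125 1.0699]  H_jac=[0.0963 -0.1184]  S=[0.1807]  K=[0.2871; -0.2679]  nu=[-2.5345]  x^+=[-5.8118, -3.4569]  P^+=[1.5227 0.8264; 0.8264 1.0570]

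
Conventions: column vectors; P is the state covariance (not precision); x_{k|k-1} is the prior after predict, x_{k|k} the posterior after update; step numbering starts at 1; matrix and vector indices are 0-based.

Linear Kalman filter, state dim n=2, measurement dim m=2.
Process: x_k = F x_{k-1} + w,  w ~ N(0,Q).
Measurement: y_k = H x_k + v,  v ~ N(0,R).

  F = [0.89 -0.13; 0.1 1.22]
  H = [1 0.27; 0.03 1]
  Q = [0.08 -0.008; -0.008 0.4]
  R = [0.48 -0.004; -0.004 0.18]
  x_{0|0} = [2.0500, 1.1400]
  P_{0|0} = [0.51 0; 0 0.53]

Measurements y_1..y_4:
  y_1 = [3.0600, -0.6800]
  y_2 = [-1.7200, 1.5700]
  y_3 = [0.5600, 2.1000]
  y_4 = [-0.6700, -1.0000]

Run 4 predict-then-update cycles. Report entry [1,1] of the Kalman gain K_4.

step 1: x^-=[1.6763, 1.5958]  P^-=[0.4929 -0.0467; -0.0467 1.1940]  S=[1.0348 0.2861; 0.2861 1.3716]  K=[0.4994 -0.1274; 0.0276 0.8637]  nu=[0.9528, -2.3261]  x^+=[2.4486, -0.3869]  P^+=[0.2490 -0.0324; -0.0324 0.1563]
step 2: x^-=[2.2295, -0.2272]  P^-=[0.2874 -0.0454; -0.0454 0.6273]  S=[0.7886 0.1282; 0.1282 0.8048]  K=[0.3658 -0.1040; 0.0316 0.7727]  nu=[-3.8882, 1.7303]  x^+=[0.6275, 0.9870]  P^+=[0.1829 -0.0257; -0.0257 0.1397]
step 3: x^-=[0.4301, 1.2669]  P^-=[0.2332 -0.0414; -0.0414 0.6035]  S=[0.7348 0.1242; 0.1242 0.7813]  K=[0.3181 -0.0946; 0.0361 0.7652]  nu=[-0.2122, 0.8202]  x^+=[0.2850, 1.8869]  P^+=[0.1593 -0.0231; -0.0231 0.1383]
step 4: x^-=[0.0084, 2.3305]  P^-=[0.2139 -0.0405; -0.0405 0.6018]  S=[0.7159 0.1240; 0.1240 0.7795]  K=[0.2993 -0.0914; 0.0379 0.7644]  nu=[-1.3076, -3.3307]  x^+=[-0.0787, -0.2650]  P^+=[0.1500 -0.0221; -0.0221 0.1381]

K[1,1] = 0.7644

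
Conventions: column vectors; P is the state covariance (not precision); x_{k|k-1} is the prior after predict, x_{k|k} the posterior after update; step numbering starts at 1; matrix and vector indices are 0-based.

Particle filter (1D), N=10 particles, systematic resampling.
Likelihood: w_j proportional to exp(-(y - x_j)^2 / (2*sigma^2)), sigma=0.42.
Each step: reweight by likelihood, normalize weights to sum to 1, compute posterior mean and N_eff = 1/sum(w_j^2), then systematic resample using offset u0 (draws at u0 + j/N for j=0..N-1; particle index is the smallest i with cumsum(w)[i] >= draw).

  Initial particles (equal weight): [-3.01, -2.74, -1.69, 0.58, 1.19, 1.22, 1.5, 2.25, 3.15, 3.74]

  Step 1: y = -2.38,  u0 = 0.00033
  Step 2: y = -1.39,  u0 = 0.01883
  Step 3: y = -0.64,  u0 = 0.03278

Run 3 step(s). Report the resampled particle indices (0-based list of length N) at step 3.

step 1: w=[0.2543, 0.5425, 0.2032, 0.0000, 0.0000, 0.0000, 0.0000, 0.0000, 0.0000, 0.0000]  mean=-2.5953  Neff=2.4983  idx=[0, 0, 0, 1, 1, 1, 1, 1, 2, 2]
step 2: w=[0.0004, 0.0004, 0.0004, 0.0036, 0.0036, 0.0036, 0.0036, 0.0036, 0.4904, 0.4904]  mean=-1.7104  Neff=2.0787  idx=[7, 8, 8, 8, 8, 9, 9, 9, 9, 9]
step 3: w=[0.0000, 0.1111, 0.1111, 0.1111, 0.1111, 0.1111, 0.1111, 0.1111, 0.1111, 0.1111]  mean=-1.6900  Neff=9.0002  idx=[1, 2, 3, 3, 4, 5, 6, 7, 8, 9]

resampled_idx = [1, 2, 3, 3, 4, 5, 6, 7, 8, 9]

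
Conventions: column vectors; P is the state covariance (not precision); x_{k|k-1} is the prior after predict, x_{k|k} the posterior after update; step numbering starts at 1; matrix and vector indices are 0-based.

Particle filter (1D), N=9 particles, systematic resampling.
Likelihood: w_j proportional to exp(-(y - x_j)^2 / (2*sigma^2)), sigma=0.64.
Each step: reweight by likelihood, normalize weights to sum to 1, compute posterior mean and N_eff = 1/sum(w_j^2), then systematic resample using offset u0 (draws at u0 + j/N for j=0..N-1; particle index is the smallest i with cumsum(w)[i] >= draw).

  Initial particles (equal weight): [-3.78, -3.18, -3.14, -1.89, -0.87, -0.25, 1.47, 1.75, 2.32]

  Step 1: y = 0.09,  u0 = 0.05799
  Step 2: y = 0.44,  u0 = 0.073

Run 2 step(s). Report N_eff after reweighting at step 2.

N_eff = 7.5787

step 1: w=[0.0000, 0.0000, 0.0000, 0.0062, 0.2430, 0.6499, 0.0732, 0.0259, 0.0017]  mean=-0.2288  Neff=2.0512  idx=[4, 4, 5, 5, 5, 5, 5, 5, 6]
step 2: w=[0.0318, 0.0318, 0.1443, 0.1443, 0.1443, 0.1443, 0.1443, 0.1443, 0.0707]  mean=-0.1678  Neff=7.5787  idx=[2, 2, 3, 4, 5, 5, 6, 7, 8]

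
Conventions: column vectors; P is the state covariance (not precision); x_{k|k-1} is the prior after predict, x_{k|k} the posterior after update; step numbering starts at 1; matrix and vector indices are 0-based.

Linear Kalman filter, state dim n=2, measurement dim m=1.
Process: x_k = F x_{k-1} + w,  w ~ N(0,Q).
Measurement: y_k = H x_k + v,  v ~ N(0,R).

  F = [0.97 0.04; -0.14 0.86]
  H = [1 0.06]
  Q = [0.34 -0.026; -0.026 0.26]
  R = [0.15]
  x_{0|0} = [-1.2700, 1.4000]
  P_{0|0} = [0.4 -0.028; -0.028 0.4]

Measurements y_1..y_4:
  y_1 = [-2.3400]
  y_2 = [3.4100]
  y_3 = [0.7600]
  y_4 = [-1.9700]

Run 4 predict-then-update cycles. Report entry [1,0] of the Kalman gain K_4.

step 1: x^-=[-1.1759, 1.3818]  P^-=[0.7148 -0.0898; -0.0898 0.5704]  S=[0.8561]  K=[0.8287; -0.0649]  nu=[-1.2470]  x^+=[-2.2093, 1.4627]  P^+=[0.1269 -0.0437; -0.0437 0.5668]
step 2: x^-=[-2.0845, 1.5672]  P^-=[0.4569 -0.0600; -0.0600 0.6922]  S=[0.6022]  K=[0.7528; -0.0306]  nu=[5.4005]  x^+=[1.9808, 1.4018]  P^+=[0.1157 -0.0461; -0.0461 0.6917]
step 3: x^-=[1.9774, 0.9282]  P^-=[0.4464 -0.0561; -0.0561 0.7849]  S=[0.5925]  K=[0.7477; -0.0152]  nu=[-1.2731]  x^+=[1.0255, 0.9476]  P^+=[0.1151 -0.0494; -0.0494 0.7848]
step 4: x^-=[1.0326, 0.6714]  P^-=[0.4457 -0.0555; -0.0555 0.8546]  S=[0.5922]  K=[0.7471; -0.0072]  nu=[-3.0429]  x^+=[-1.2408, 0.6933]  P^+=[0.1152 -0.0524; -0.0524 0.8545]

K[1,0] = -0.0072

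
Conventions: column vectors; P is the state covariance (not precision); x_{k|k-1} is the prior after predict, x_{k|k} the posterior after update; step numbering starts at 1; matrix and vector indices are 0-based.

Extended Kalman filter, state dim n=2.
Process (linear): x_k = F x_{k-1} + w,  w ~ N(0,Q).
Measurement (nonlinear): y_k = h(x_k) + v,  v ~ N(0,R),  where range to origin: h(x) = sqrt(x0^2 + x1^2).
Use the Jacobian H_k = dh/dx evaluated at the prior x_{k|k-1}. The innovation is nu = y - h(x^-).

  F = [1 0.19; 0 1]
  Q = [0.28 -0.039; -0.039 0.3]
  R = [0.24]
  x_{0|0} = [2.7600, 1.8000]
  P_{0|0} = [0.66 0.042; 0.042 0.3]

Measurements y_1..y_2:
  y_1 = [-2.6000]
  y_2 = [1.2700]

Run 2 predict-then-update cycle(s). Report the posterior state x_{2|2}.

x_post = [-1.3405, -0.1060]

step 1: x^-=[3.1020, 1.8000]  P^-=[0.9668 0.0600; 0.0600 0.6000]  H_jac=[0.8649 0.5019]  S=[1.1665]  K=[0.7427; 0.3026]  nu=[-6.1864]  x^+=[-1.4925, -0.0723]  P^+=[0.3234 -0.2022; -0.2022 0.4932]
step 2: x^-=[-1.5062, -0.0723]  P^-=[0.5444 -0.1475; -0.1475 0.7932]  H_jac=[-0.9989 -0.0479]  S=[0.7708]  K=[-0.6962; 0.1418]  nu=[-0.2379]  x^+=[-1.3405, -0.1060]  P^+=[0.1707 -0.0714; -0.0714 0.7777]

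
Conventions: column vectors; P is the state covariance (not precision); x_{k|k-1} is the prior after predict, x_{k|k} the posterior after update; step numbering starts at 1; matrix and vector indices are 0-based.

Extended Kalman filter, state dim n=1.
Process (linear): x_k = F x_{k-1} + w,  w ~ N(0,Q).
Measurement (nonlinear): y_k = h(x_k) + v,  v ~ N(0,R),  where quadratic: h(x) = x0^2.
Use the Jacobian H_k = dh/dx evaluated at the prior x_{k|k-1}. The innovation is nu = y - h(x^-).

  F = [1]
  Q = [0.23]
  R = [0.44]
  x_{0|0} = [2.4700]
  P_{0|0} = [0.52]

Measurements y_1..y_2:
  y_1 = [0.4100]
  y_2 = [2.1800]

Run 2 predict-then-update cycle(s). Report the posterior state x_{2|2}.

step 1: x^-=[2.4700]  P^-=[0.7500]  H_jac=[4.9400]  S=[18.7427]  K=[0.1977]  nu=[-5.6909]  x^+=[1.3450]  P^+=[0.0176]
step 2: x^-=[1.3450]  P^-=[0.2476]  H_jac=[2.6901]  S=[2.2318]  K=[0.2984]  nu=[0.3709]  x^+=[1.4557]  P^+=[0.0488]

x_post = [1.4557]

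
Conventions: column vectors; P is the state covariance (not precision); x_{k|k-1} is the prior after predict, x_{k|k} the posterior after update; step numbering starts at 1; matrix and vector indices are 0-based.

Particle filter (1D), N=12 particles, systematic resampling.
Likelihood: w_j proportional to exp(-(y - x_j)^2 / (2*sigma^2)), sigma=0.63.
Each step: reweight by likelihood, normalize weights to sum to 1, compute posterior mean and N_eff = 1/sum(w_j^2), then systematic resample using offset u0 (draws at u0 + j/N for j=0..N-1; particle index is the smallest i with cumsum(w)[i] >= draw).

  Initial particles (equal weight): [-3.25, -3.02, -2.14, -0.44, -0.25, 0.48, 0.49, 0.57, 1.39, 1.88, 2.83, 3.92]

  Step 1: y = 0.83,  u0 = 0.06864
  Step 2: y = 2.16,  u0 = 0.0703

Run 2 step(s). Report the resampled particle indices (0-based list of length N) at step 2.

resampled_idx = [6, 9, 9, 9, 10, 10, 10, 11, 11, 11, 11, 11]

step 1: w=[0.0000, 0.0000, 0.0000, 0.0334, 0.0585, 0.2180, 0.2199, 0.2337, 0.1714, 0.0634, 0.0016, 0.0000]  mean=0.6785  Neff=5.3065  idx=[4, 5, 5, 6, 6, 6, 7, 7, 7, 8, 8, 9]
step 2: w=[0.0003, 0.0134, 0.0134, 0.0140, 0.0140, 0.0140, 0.0195, 0.0195, 0.0195, 0.2230, 0.2230, 0.4263]  mean=1.4882  Neff=3.5298  idx=[6, 9, 9, 9, 10, 10, 10, 11, 11, 11, 11, 11]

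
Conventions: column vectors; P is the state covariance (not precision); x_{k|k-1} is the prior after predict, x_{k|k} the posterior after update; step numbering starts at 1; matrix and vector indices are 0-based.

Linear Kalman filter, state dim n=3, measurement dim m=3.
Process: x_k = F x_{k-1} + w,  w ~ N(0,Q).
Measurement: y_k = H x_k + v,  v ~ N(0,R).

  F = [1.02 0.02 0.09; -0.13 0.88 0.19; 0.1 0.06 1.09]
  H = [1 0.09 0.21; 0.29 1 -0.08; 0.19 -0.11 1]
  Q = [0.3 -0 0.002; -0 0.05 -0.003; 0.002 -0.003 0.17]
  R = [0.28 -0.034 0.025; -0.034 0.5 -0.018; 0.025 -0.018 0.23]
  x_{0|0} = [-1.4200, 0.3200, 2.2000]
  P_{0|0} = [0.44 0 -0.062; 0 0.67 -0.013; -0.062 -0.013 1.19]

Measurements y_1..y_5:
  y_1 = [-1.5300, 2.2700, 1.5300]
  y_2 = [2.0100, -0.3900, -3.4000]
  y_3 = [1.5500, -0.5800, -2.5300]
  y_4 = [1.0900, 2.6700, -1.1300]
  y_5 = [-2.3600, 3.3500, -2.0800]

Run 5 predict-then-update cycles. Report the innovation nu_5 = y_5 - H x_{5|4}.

step 1: x^-=[-1.2440, 0.8842, 2.2752]  P^-=[0.7563 -0.0386 0.0946; -0.0386 0.6180 0.2681; 0.0946 0.2681 1.5754]  S=[1.1536 0.2274 0.6133; 0.2274 1.1220 0.1200; 0.6133 0.1200 1.8188]  K=[0.7258 0.0193 -0.1127; -0.0959 0.5301 0.1034; -0.0971 0.0758 0.8876]  nu=[-0.8434, 1.9286, -0.4116]  x^+=[-1.7726, 1.9448, 2.1380]  P^+=[0.2194 -0.0814 -0.0588; -0.0814 0.2948 0.0597; -0.0588 0.0597 0.2181]
step 2: x^-=[-1.5768, 2.3481, 2.2698]  P^-=[0.5163 -0.0987 -0.0232; -0.0987 0.3314 0.1135; -0.0232 0.1135 0.4264]  S=[0.7945 0.0605 0.2020; 0.0605 0.8032 0.0324; 0.2020 0.0324 0.6494]  K=[0.6490 0.0197 -0.0708; -0.1119 0.3698 0.1061; -0.0743 0.0698 0.6502]  nu=[2.8988, -2.0992, -5.1120]  x^+=[0.6250, 0.7049, -1.4161]  P^+=[0.1952 -0.0712 -0.0453; -0.0712 0.2116 0.0518; -0.0453 0.0518 0.1607]
step 3: x^-=[0.5242, 0.2700, -1.4387]  P^-=[0.4934 -0.0871 -0.0160; -0.0871 0.2588 0.0890; -0.0160 0.0890 0.3597]  S=[0.7724 0.0554 0.1892; 0.0554 0.7386 0.0236; 0.1892 0.0236 0.5887]  K=[0.6361 0.0317 -0.0573; -0.1041 0.3113 0.0957; -0.0658 0.0608 0.6080]  nu=[1.3036, -1.1171, -1.1612]  x^+=[1.3845, -0.3246, -2.2984]  P^+=[0.1899 -0.0630 -0.0409; -0.0630 0.1794 0.0455; -0.0409 0.0455 0.1499]
step 4: x^-=[1.1988, -0.9023, -2.3862]  P^-=[0.4889 -0.0795 -0.0123; -0.0795 0.2292 0.0792; -0.0123 0.0792 0.3469]  S=[0.7696 0.0573 0.1884; 0.0573 0.7143 0.0199; 0.1884 0.0199 0.5786]  K=[0.6327 0.0393 -0.0529; -0.0980 0.2851 0.0893; -0.0628 0.0554 0.5990]  nu=[0.4735, 3.0338, 0.9292]  x^+=[1.5684, -0.0009, -1.6914]  P^+=[0.1880 -0.0586 -0.0392; -0.0586 0.1646 0.0422; -0.0392 0.0422 0.1473]
step 5: x^-=[1.4475, -0.5261, -1.6868]  P^-=[0.4874 -0.0756 -0.0107; -0.0756 0.2154 0.0748; -0.0107 0.0748 0.3438]  S=[0.7691 0.0588 0.1886; 0.0588 0.7033 0.0183; 0.1886 0.0183 0.5766]  K=[0.6313 0.0433 -0.0513; -0.0946 0.2723 0.0861; -0.0616 0.0525 0.5969]  nu=[-3.4059, 3.3214, -0.7261]  x^+=[-0.5216, 0.6379, -1.7357]  P^+=[0.1872 -0.0563 -0.0386; -0.0563 0.1574 0.0405; -0.0386 0.0405 0.1466]

innov = [-3.4059, 3.3214, -0.7261]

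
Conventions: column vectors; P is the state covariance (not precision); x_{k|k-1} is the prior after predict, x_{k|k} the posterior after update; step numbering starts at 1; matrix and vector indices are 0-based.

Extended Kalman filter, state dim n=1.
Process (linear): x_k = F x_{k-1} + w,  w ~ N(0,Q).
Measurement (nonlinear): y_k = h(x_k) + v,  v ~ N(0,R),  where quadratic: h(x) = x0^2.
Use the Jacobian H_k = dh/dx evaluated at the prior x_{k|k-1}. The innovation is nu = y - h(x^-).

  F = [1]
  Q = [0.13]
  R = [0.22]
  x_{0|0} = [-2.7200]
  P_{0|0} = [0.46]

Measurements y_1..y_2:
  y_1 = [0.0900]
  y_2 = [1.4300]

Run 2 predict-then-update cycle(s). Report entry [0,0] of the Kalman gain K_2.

step 1: x^-=[-2.7200]  P^-=[0.5900]  H_jac=[-5.4400]  S=[17.6802]  K=[-0.1815]  nu=[-7.3084]  x^+=[-1.3933]  P^+=[0.0073]
step 2: x^-=[-1.3933]  P^-=[0.1373]  H_jac=[-2.7865]  S=[1.2864]  K=[-0.2975]  nu=[-0.5112]  x^+=[-1.2412]  P^+=[0.0235]

K[0,0] = -0.2975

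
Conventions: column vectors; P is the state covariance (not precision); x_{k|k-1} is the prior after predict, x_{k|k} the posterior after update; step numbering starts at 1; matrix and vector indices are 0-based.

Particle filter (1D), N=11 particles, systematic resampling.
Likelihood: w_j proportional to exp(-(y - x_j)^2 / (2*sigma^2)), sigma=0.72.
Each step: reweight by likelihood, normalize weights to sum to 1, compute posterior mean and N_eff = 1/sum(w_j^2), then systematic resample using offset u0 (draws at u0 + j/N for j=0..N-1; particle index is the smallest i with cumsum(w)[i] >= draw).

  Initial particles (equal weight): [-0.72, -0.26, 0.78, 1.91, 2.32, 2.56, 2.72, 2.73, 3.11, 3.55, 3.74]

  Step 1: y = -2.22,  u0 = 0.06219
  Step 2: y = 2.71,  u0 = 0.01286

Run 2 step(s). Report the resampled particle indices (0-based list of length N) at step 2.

step 1: w=[0.8217, 0.1770, 0.0012, 0.0000, 0.0000, 0.0000, 0.0000, 0.0000, 0.0000, 0.0000, 0.0000]  mean=-0.6367  Neff=1.4152  idx=[0, 0, 0, 0, 0, 0, 0, 0, 0, 1, 1]
step 2: w=[0.0231, 0.0231, 0.0231, 0.0231, 0.0231, 0.0231, 0.0231, 0.0231, 0.0231, 0.3959, 0.3959]  mean=-0.3558  Neff=3.1423  idx=[0, 4, 8, 9, 9, 9, 9, 10, 10, 10, 10]

resampled_idx = [0, 4, 8, 9, 9, 9, 9, 10, 10, 10, 10]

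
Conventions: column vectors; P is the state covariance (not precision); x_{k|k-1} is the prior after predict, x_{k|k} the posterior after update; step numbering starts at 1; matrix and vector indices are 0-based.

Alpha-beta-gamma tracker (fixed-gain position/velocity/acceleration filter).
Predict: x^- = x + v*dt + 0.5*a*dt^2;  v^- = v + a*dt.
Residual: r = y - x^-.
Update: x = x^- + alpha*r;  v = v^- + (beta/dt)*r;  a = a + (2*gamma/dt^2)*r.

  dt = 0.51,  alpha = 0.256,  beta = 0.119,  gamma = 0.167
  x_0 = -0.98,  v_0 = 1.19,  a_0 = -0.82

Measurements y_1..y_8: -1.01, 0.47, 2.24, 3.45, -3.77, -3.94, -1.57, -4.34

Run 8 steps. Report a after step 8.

a_post = -12.9543

step 1: x_pred=-0.4797  r=-0.5303  x^+=-0.6155  v^+=0.6481  a^+=-1.5009
step 2: x_pred=-0.4802  r=0.9502  x^+=-0.2369  v^+=0.1043  a^+=-0.2808
step 3: x_pred=-0.2202  r=2.4602  x^+=0.4096  v^+=0.5352  a^+=2.8785
step 4: x_pred=1.0569  r=2.3931  x^+=1.6695  v^+=2.5616  a^+=5.9515
step 5: x_pred=3.7499  r=-7.5199  x^+=1.8248  v^+=3.8422  a^+=-3.7049
step 6: x_pred=3.3025  r=-7.2425  x^+=1.4484  v^+=0.2628  a^+=-13.0052
step 7: x_pred=-0.1089  r=-1.4611  x^+=-0.4829  v^+=-6.7108  a^+=-14.8815
step 8: x_pred=-5.8408  r=1.5008  x^+=-5.4566  v^+=-13.9502  a^+=-12.9543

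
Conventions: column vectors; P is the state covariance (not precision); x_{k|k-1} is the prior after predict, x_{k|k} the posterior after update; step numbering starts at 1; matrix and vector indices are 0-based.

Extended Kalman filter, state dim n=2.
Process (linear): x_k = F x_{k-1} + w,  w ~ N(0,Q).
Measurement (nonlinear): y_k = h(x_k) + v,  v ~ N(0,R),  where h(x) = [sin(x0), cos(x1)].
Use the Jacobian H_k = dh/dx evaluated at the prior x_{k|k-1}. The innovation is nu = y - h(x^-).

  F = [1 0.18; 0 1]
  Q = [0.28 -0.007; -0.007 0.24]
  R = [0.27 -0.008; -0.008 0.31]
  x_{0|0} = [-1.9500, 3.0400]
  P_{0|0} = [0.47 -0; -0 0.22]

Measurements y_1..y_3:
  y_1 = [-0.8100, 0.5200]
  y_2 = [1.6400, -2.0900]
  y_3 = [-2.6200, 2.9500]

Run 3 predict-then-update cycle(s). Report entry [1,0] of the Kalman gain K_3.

K[1,0] = -0.0757

step 1: x^-=[-1.4028, 3.0400]  P^-=[0.7571 0.0326; 0.0326 0.4600]  H_jac=[0.1672 0.0000; 0.0000 -0.1014]  S=[0.2912 -0.0086; -0.0086 0.3147]  K=[0.4348 0.0013; 0.0144 -0.1478]  nu=[0.1759, 1.5148]  x^+=[-1.3243, 2.8186]  P^+=[0.7021 0.0303; 0.0303 0.4530]
step 2: x^-=[-0.8170, 2.8186]  P^-=[1.0077 0.1048; 0.1048 0.6930]  H_jac=[0.6844 0.0000; 0.0000 -0.3174]  S=[0.7420 -0.0308; -0.0308 0.3798]  K=[0.9289 -0.0123; 0.0729 -0.5733]  nu=[2.3691, -1.1417]  x^+=[1.3978, 3.6458]  P^+=[0.3666 0.0355; 0.0355 0.5617]
step 3: x^-=[2.0541, 3.6458]  P^-=[0.6776 0.1296; 0.1296 0.8017]  H_jac=[-0.4647 0.0000; 0.0000 0.4831]  S=[0.4163 -0.0371; -0.0371 0.4971]  K=[-0.7501 0.0700; -0.0757 0.7735]  nu=[-3.5055, 3.8255]  x^+=[4.9511, 6.8702]  P^+=[0.4370 0.0573; 0.0573 0.4975]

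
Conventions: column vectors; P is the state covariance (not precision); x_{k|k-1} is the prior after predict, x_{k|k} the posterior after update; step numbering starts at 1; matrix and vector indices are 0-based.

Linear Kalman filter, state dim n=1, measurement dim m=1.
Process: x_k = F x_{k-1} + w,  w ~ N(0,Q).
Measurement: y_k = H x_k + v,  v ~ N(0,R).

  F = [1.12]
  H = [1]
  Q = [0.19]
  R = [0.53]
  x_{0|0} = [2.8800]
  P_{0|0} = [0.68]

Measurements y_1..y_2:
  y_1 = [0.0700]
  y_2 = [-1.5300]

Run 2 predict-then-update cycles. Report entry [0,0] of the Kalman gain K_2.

step 1: x^-=[3.2256]  P^-=[1.0430]  S=[1.5730]  K=[0.6631]  nu=[-3.1556]  x^+=[1.1332]  P^+=[0.3514]
step 2: x^-=[1.2692]  P^-=[0.6308]  S=[1.1608]  K=[0.5434]  nu=[-2.7992]  x^+=[-0.2520]  P^+=[0.2880]

K[0,0] = 0.5434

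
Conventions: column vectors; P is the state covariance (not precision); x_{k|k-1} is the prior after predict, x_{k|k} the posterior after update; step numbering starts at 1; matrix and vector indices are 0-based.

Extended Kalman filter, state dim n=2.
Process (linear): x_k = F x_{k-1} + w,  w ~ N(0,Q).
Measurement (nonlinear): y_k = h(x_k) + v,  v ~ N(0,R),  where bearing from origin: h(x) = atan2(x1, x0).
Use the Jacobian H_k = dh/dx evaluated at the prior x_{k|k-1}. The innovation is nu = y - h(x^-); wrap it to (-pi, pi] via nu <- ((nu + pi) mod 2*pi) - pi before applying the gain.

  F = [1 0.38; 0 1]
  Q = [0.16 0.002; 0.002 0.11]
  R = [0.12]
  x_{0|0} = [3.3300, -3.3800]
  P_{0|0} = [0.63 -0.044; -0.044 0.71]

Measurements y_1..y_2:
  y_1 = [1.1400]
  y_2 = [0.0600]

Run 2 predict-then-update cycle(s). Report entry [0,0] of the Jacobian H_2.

step 1: x^-=[2.0456, -3.3800]  P^-=[0.8591 0.2278; 0.2278 0.8200]  H_jac=[0.2165 0.1311]  S=[0.1873]  K=[1.1526; 0.8371]  nu=[2.1666]  x^+=[4.5428, -1.5663]  P^+=[0.6103 0.0471; 0.0471 0.6887]
step 2: x^-=[3.9476, -1.5663]  P^-=[0.9055 0.3108; 0.3108 0.7987]  H_jac=[0.0868 0.2189]  S=[0.1769]  K=[0.8290; 1.1408]  nu=[0.4377]  x^+=[4.3105, -1.0670]  P^+=[0.7839 0.1435; 0.1435 0.5685]

H_jac[0,0] = 0.0868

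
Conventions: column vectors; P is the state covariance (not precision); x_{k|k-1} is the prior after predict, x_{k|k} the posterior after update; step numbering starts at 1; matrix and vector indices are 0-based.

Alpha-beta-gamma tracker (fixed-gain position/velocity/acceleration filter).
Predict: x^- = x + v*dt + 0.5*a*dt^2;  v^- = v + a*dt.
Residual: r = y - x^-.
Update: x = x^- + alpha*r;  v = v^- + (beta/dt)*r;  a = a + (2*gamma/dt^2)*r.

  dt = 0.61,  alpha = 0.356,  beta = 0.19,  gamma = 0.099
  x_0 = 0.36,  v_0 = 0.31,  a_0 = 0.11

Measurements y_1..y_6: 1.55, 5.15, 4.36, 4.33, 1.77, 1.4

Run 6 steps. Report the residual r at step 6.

step 1: x_pred=0.5696  r=0.9804  x^+=0.9186  v^+=0.6825  a^+=0.6317
step 2: x_pred=1.4524  r=3.6976  x^+=2.7688  v^+=2.2195  a^+=2.5992
step 3: x_pred=4.6063  r=-0.2463  x^+=4.5186  v^+=3.7283  a^+=2.4682
step 4: x_pred=7.2521  r=-2.9221  x^+=6.2118  v^+=4.3238  a^+=0.9133
step 5: x_pred=9.0193  r=-7.2493  x^+=6.4385  v^+=2.6229  a^+=-2.9441
step 6: x_pred=7.4907  r=-6.0907  x^+=5.3224  v^+=-1.0701  a^+=-6.1851

resid = -6.0907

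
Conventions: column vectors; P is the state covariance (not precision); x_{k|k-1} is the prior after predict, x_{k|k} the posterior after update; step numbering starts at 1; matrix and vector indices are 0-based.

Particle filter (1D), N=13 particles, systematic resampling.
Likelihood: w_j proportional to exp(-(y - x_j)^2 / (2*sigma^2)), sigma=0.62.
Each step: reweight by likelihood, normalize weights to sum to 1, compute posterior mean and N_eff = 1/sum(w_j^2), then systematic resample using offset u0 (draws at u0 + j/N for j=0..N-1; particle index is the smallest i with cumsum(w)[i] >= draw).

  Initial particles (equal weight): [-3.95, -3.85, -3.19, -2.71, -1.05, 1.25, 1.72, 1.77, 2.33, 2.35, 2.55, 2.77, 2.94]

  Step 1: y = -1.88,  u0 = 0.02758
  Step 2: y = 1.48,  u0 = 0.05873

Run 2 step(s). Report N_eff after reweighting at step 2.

N_eff = 6.0000

step 1: w=[0.0041, 0.0069, 0.1149, 0.4371, 0.4371, 0.0000, 0.0000, 0.0000, 0.0000, 0.0000, 0.0000, 0.0000, 0.0000]  mean=-2.0525  Neff=2.5295  idx=[2, 2, 3, 3, 3, 3, 3, 4, 4, 4, 4, 4, 4]
step 2: w=[0.0000, 0.0000, 0.0000, 0.0000, 0.0000, 0.0000, 0.0000, 0.1667, 0.1667, 0.1667, 0.1667, 0.1667, 0.1667]  mean=-1.0500  Neff=6.0000  idx=[7, 7, 8, 8, 9, 9, 10, 10, 11, 11, 11, 12, 12]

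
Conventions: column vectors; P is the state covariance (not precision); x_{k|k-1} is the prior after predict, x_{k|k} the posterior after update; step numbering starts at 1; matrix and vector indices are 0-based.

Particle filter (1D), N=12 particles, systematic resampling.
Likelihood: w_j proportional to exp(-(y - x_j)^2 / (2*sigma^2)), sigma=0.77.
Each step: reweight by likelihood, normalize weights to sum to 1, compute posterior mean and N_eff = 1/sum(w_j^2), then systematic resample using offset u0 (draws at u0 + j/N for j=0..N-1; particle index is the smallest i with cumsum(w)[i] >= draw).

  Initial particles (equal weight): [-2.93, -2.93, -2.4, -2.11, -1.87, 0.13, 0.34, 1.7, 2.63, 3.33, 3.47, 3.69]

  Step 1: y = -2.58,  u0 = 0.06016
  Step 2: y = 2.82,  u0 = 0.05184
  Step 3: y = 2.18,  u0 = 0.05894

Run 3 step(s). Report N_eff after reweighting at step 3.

N_eff = 10.6802

step 1: w=[0.2115, 0.2115, 0.2282, 0.1947, 0.1533, 0.0005, 0.0002, 0.0000, 0.0000, 0.0000, 0.0000, 0.0000]  mean=-2.4848  Neff=4.9259  idx=[0, 0, 1, 1, 1, 2, 2, 2, 3, 3, 4, 4]
step 2: w=[0.0000, 0.0000, 0.0000, 0.0000, 0.0000, 0.0051, 0.0051, 0.0051, 0.0615, 0.0615, 0.4307, 0.4307]  mean=-1.9079  Neff=2.6406  idx=[8, 9, 10, 10, 10, 10, 10, 11, 11, 11, 11, 11]
step 3: w=[0.0178, 0.0178, 0.0964, 0.0964, 0.0964, 0.0964, 0.0964, 0.0964, 0.0964, 0.0964, 0.0964, 0.0964]  mean=-1.8786  Neff=10.6802  idx=[2, 3, 3, 4, 5, 6, 7, 8, 9, 10, 10, 11]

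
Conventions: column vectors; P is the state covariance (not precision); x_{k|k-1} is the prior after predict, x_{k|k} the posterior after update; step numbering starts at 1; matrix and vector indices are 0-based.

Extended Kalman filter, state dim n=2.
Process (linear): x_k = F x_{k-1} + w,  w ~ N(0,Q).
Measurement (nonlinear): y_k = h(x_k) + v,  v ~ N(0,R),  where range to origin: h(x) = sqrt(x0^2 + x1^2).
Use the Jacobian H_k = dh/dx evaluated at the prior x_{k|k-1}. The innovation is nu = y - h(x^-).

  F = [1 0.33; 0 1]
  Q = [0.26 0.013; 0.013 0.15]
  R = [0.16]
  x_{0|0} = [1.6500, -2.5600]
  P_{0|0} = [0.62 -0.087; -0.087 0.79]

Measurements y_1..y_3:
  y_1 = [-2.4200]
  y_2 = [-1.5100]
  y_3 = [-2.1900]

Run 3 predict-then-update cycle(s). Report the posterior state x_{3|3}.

x_post = [1.3803, -0.1671]

step 1: x^-=[0.8052, -2.5600]  P^-=[0.9086 0.1867; 0.1867 0.9400]  H_jac=[0.3000 -0.9539]  S=[0.9903]  K=[0.0954; -0.8489]  nu=[-5.1036]  x^+=[0.3181, 1.7725]  P^+=[0.8996 0.2669; 0.2669 0.2263]
step 2: x^-=[0.9030, 1.7725]  P^-=[1.3604 0.3546; 0.3546 0.3763]  H_jac=[0.4539 0.8910]  S=[1.0260]  K=[0.9099; 0.4837]  nu=[-3.4993]  x^+=[-2.2809, 0.0798]  P^+=[0.5110 -0.0970; -0.0970 0.1363]
step 3: x^-=[-2.2546, 0.0798]  P^-=[0.7219 -0.0390; -0.0390 0.2863]  H_jac=[-0.9994 0.0354]  S=[0.8841]  K=[-0.8176; 0.0555]  nu=[-4.4460]  x^+=[1.3803, -0.1671]  P^+=[0.1309 0.0011; 0.0011 0.2835]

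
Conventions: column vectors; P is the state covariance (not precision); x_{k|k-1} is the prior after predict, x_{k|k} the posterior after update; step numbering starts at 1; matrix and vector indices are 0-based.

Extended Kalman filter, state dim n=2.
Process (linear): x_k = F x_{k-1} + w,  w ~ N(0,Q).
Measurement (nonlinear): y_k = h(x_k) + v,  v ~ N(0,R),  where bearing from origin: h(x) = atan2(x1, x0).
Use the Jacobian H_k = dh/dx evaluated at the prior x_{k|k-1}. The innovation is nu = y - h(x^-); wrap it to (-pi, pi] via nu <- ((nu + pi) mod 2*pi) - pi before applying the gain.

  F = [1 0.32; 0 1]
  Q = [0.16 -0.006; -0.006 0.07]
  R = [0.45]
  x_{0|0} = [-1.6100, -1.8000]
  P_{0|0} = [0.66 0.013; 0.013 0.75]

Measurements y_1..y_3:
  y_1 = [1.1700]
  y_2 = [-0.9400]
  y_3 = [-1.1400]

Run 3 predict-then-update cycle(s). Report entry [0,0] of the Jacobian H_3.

H_jac[0,0] = 0.0947

step 1: x^-=[-2.1860, -1.8000]  P^-=[0.9051 0.2470; 0.2470 0.8200]  H_jac=[0.2245 -0.2726]  S=[0.5263]  K=[0.2581; -0.3194]  nu=[-2.6605]  x^+=[-2.8727, -0.9503]  P^+=[0.8701 0.2904; 0.2904 0.7663]
step 2: x^-=[-3.1768, -0.9503]  P^-=[1.2944 0.5296; 0.5296 0.8363]  H_jac=[0.0864 -0.2889]  S=[0.5030]  K=[-0.0818; -0.3894]  nu=[1.9109]  x^+=[-3.3331, -1.6943]  P^+=[1.2910 0.5136; 0.5136 0.7600]
step 3: x^-=[-3.8752, -1.6943]  P^-=[1.8575 0.7508; 0.7508 0.8300]  H_jac=[0.0947 -0.2166]  S=[0.4748]  K=[0.0280; -0.2289]  nu=[1.5894]  x^+=[-3.8308, -2.0582]  P^+=[1.8572 0.7538; 0.7538 0.8052]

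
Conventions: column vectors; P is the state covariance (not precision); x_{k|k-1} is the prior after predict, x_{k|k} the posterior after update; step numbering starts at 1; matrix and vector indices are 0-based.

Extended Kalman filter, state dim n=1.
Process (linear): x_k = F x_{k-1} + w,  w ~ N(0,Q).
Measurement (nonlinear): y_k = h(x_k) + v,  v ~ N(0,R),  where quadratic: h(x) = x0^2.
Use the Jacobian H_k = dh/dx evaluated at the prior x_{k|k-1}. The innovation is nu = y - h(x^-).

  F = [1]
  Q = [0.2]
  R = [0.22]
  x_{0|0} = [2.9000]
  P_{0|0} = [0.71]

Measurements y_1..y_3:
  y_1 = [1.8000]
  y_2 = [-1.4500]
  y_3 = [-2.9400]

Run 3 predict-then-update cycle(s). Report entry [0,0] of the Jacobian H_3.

H_jac[0,0] = 1.1517

step 1: x^-=[2.9000]  P^-=[0.9100]  H_jac=[5.8000]  S=[30.8324]  K=[0.1712]  nu=[-6.6100]  x^+=[1.7685]  P^+=[0.0065]
step 2: x^-=[1.7685]  P^-=[0.2065]  H_jac=[3.5370]  S=[2.8032]  K=[0.2605]  nu=[-4.5775]  x^+=[0.5759]  P^+=[0.0162]
step 3: x^-=[0.5759]  P^-=[0.2162]  H_jac=[1.1517]  S=[0.5068]  K=[0.4913]  nu=[-3.2716]  x^+=[-1.0316]  P^+=[0.0939]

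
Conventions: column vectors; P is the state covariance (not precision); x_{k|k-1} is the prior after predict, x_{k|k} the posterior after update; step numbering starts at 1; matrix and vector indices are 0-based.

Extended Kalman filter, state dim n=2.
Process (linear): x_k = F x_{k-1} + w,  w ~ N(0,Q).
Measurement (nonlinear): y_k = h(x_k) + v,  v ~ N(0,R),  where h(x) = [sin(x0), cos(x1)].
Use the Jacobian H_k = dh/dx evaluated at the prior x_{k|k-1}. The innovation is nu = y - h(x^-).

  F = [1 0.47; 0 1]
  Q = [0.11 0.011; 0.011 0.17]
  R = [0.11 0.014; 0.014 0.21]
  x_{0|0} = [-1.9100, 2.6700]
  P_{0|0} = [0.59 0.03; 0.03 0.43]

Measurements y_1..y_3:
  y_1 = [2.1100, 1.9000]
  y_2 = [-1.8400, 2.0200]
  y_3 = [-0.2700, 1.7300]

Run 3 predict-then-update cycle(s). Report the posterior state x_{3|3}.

x_post = [3.9433, -0.1218]

step 1: x^-=[-0.6551, 2.6700]  P^-=[0.8232 0.2431; 0.2431 0.6000]  H_jac=[0.7930 0.0000; 0.0000 -0.4543]  S=[0.6276 -0.0736; -0.0736 0.3338]  K=[1.0278 -0.1043; 0.2170 -0.7687]  nu=[2.7192, 2.7908]  x^+=[1.8487, 1.1149]  P^+=[0.1407 0.0165; 0.0165 0.3486]
step 2: x^-=[2.3727, 1.1149]  P^-=[0.3433 0.1914; 0.1914 0.5186]  H_jac=[-0.7187 0.0000; 0.0000 -0.8979]  S=[0.2873 0.1375; 0.1375 0.6281]  K=[-0.8129 -0.0956; -0.1384 -0.7111]  nu=[-2.5353, 1.5797]  x^+=[4.2827, 0.3426]  P^+=[0.1263 0.0350; 0.0350 0.1685]
step 3: x^-=[4.4437, 0.3426]  P^-=[0.3064 0.1252; 0.1252 0.3385]  H_jac=[-0.2654 0.0000; 0.0000 -0.3359]  S=[0.1316 0.0252; 0.0252 0.2482]  K=[-0.5973 -0.1089; -0.1682 -0.4411]  nu=[0.6941, 0.7881]  x^+=[3.9433, -0.1218]  P^+=[0.2533 0.0930; 0.0930 0.2827]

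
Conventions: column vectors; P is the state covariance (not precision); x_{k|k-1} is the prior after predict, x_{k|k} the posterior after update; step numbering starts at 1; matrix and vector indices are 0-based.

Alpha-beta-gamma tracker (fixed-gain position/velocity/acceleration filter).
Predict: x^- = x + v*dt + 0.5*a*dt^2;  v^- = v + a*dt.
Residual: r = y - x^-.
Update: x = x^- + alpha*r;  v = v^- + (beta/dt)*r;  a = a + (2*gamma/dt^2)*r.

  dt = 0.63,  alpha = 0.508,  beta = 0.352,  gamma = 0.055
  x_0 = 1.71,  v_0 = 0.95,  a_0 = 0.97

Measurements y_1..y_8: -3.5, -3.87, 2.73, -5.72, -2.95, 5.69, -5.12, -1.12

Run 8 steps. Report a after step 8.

step 1: x_pred=2.5010  r=-6.0010  x^+=-0.5475  v^+=-1.7918  a^+=-0.6932
step 2: x_pred=-1.8139  r=-2.0561  x^+=-2.8584  v^+=-3.3773  a^+=-1.2630
step 3: x_pred=-5.2368  r=7.9668  x^+=-1.1896  v^+=0.2783  a^+=0.9450
step 4: x_pred=-0.8268  r=-4.8932  x^+=-3.3126  v^+=-1.8604  a^+=-0.4112
step 5: x_pred=-4.5662  r=1.6162  x^+=-3.7452  v^+=-1.2164  a^+=0.0368
step 6: x_pred=-4.5042  r=10.1942  x^+=0.6745  v^+=4.5026  a^+=2.8621
step 7: x_pred=4.0790  r=-9.1990  x^+=-0.5941  v^+=1.1659  a^+=0.3126
step 8: x_pred=0.2025  r=-1.3225  x^+=-0.4693  v^+=0.6239  a^+=-0.0540

a_post = -0.0540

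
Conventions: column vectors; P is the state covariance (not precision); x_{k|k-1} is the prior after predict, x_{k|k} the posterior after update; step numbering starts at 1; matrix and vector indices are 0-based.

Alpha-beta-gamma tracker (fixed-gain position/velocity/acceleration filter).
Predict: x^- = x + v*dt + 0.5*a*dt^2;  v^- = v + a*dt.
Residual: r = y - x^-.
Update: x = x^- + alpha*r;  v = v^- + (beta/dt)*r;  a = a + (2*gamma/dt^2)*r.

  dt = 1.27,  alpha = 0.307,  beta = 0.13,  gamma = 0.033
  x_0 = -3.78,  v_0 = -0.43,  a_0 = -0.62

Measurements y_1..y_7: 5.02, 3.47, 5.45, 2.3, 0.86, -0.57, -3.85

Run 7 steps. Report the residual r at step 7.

step 1: x_pred=-4.8261  r=9.8461  x^+=-1.8033  v^+=-0.2095  a^+=-0.2171
step 2: x_pred=-2.2445  r=5.7145  x^+=-0.4902  v^+=0.0997  a^+=0.0167
step 3: x_pred=-0.3500  r=5.8000  x^+=1.4306  v^+=0.7147  a^+=0.2541
step 4: x_pred=2.5431  r=-0.2431  x^+=2.4685  v^+=1.0125  a^+=0.2441
step 5: x_pred=3.9512  r=-3.0912  x^+=3.0022  v^+=1.0061  a^+=0.1176
step 6: x_pred=4.3748  r=-4.9448  x^+=2.8568  v^+=0.6493  a^+=-0.0847
step 7: x_pred=3.6131  r=-7.4631  x^+=1.3219  v^+=-0.2222  a^+=-0.3901

resid = -7.4631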